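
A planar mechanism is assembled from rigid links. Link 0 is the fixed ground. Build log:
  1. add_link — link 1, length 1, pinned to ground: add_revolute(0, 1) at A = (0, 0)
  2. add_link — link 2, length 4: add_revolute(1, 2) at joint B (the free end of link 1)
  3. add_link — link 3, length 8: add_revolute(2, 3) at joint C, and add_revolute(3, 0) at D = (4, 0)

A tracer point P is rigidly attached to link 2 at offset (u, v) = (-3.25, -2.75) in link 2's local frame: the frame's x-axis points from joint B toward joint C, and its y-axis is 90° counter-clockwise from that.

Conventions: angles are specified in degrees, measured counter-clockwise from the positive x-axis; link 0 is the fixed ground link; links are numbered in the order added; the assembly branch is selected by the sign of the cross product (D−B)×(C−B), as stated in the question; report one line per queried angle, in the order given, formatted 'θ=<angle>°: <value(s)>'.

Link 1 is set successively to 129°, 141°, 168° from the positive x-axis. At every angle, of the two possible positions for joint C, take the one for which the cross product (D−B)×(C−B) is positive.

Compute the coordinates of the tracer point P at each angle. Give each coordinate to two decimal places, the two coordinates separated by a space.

A=(0,0), D=(4.00,0)
θ=129°: B = A + 1.00·(cos129°, sin129°) = (-0.6293, 0.7771)
θ=129°: |BD| = 4.6941
θ=129°: circle(B,4.00) ∩ circle(D,8.00): a=-2.7658, h=2.8897
θ=129°:   candidates: C₊=(-2.8785,4.0849) cross=13.565; C₋=(-3.8353,-1.6148) cross=-13.565
θ=129°:   branch + wants cross > 0 → take C=(-2.8785,4.0849) (cross=13.565)
θ=129°: ex = (C−B)/|BC| = (-0.5623,0.8269); ey = (-0.8269,-0.5623)
θ=129°: P = B + -3.25·ex + -2.75·ey = (3.4722,-0.3641)
θ=141°: B = A + 1.00·(cos141°, sin141°) = (-0.7771, 0.6293)
θ=141°: |BD| = 4.8184
θ=141°: circle(B,4.00) ∩ circle(D,8.00): a=-2.5717, h=3.0637
θ=141°:   candidates: C₊=(-2.9266,4.0027) cross=14.762; C₋=(-3.7269,-2.0723) cross=-14.762
θ=141°:   branch + wants cross > 0 → take C=(-2.9266,4.0027) (cross=14.762)
θ=141°: ex = (C−B)/|BC| = (-0.5374,0.8433); ey = (-0.8433,-0.5374)
θ=141°: P = B + -3.25·ex + -2.75·ey = (3.2885,-0.6338)
θ=168°: B = A + 1.00·(cos168°, sin168°) = (-0.9781, 0.2079)
θ=168°: |BD| = 4.9825
θ=168°: circle(B,4.00) ∩ circle(D,8.00): a=-2.3256, h=3.2545
θ=168°:   candidates: C₊=(-3.1659,3.5566) cross=16.215; C₋=(-3.4376,-2.9467) cross=-16.215
θ=168°:   branch + wants cross > 0 → take C=(-3.1659,3.5566) (cross=16.215)
θ=168°: ex = (C−B)/|BC| = (-0.5469,0.8372); ey = (-0.8372,-0.5469)
θ=168°: P = B + -3.25·ex + -2.75·ey = (3.1016,-1.0088)

θ=129°: 3.47 -0.36
θ=141°: 3.29 -0.63
θ=168°: 3.10 -1.01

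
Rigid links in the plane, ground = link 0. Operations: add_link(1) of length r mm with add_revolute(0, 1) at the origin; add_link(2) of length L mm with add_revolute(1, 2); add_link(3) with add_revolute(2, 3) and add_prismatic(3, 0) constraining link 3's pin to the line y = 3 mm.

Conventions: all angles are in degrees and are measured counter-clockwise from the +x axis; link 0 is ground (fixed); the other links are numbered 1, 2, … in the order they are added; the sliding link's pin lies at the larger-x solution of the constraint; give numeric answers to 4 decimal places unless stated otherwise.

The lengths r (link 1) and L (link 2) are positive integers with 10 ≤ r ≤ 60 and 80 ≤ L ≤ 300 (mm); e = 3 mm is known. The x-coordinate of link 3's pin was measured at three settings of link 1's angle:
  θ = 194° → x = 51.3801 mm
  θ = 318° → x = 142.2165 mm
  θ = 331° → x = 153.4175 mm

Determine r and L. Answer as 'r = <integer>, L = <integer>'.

constraint per measurement: (x − r cos θ)² + (r sin θ − e)² = L²
subtracting the θ₁ and θ₂ equations cancels the r² and L² terms:
r = (x₁² − x₂²) / (2[(x₁cos θ₁ + e sin θ₁) − (x₂cos θ₂ + e sin θ₂)]) = 57.0000 → r = 57
L² = (x₁ − r cos θ₁)² + (r sin θ₁ − e)² = 11663.9956 → L = 108.0000 → L = 108
check at θ₃=331°: x = 153.4175 (printed 153.4175) ✓

r = 57, L = 108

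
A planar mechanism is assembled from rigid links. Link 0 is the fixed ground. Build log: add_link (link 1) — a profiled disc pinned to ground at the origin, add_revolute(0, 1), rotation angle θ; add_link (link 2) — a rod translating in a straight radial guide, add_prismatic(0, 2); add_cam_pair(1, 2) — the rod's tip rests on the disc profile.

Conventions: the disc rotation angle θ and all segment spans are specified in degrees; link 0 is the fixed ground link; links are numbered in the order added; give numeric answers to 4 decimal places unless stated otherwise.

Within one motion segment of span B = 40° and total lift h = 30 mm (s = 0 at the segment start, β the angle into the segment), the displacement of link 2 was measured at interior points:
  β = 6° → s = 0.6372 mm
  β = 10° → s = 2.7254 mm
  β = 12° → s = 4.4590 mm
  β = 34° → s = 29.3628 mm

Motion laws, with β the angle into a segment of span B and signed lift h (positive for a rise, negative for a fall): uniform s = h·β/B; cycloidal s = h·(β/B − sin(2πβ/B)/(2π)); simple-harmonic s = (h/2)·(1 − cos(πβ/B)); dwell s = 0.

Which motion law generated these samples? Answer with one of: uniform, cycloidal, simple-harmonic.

candidates at β/B = r: uniform s = h·r (linear in β); cycloidal s = h·(r − sin(2πr)/(2π)); simple-harmonic s = (h/2)(1 − cos(πr))
β=6°: printed 0.6372 | uniform 4.5000, cycloidal 0.6372, simple-harmonic 1.6349
β=10°: printed 2.7254 | uniform 7.5000, cycloidal 2.7254, simple-harmonic 4.3934
β=12°: printed 4.4590 | uniform 9.0000, cycloidal 4.4590, simple-harmonic 6.1832
β=34°: printed 29.3628 | uniform 25.5000, cycloidal 29.3628, simple-harmonic 28.3651
only one law matches every sample → cycloidal

cycloidal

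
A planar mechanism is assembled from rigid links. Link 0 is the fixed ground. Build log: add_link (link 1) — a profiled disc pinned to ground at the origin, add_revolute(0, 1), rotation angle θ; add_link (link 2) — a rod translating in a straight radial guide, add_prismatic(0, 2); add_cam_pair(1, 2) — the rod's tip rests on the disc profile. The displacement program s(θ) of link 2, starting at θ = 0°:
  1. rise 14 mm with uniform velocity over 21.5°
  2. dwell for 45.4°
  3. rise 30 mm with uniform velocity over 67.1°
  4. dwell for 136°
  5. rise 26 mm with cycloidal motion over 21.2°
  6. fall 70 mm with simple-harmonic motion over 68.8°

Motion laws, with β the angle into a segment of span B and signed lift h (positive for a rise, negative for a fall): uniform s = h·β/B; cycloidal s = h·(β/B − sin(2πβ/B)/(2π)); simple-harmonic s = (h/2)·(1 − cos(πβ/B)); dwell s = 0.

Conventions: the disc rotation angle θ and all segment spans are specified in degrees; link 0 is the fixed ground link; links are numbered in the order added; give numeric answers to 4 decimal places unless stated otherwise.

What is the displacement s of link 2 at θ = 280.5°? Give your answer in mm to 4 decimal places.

seg 1 [0°–21.5°] uniform, h=14: full span → s += 14 → s = 14.0000
seg 2 [21.5°–66.9°] dwell: s stays 14.0000
seg 3 [66.9°–134°] uniform, h=30: full span → s += 30 → s = 44.0000
seg 4 [134°–270°] dwell: s stays 44.0000
seg 5 [270°–291.2°] cycloidal, h=26: θ=280.5° here. β=10.5, B=21.2. 26·(0.4953 − sin(2π·0.4953)/(2π)) = 12.7547 → s = 56.7547

56.7547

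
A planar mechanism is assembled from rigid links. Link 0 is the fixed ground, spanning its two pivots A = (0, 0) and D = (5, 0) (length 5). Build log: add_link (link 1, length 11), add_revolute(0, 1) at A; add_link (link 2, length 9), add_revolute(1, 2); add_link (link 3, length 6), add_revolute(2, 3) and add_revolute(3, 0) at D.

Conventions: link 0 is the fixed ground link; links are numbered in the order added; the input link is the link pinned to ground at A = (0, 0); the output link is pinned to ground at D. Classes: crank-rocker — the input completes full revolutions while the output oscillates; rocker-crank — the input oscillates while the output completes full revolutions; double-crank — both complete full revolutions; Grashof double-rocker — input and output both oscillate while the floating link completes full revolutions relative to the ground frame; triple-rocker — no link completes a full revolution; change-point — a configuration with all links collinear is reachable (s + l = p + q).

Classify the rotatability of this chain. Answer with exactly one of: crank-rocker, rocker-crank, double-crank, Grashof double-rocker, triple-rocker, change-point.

lengths: ground=5, input=11, coupler=9, output=6
sorted: s=5 (shortest), l=11 (longest), p+q=15
s + l = 16 vs p + q = 15
s + l > p + q → non-Grashof → no link fully rotates → triple-rocker

triple-rocker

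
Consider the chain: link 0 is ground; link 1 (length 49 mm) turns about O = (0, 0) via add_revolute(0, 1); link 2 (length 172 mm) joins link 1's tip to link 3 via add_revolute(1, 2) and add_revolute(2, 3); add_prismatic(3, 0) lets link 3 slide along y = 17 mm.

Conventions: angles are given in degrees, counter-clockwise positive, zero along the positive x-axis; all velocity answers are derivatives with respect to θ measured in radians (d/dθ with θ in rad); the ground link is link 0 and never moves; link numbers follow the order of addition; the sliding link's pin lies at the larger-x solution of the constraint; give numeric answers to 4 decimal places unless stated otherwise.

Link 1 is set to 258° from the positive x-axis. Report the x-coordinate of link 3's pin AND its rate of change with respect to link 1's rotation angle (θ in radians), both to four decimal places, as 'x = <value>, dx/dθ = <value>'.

geometry: r = 49 mm, L = 172 mm, e = 17 mm
crank pin P = (r cos θ, r sin θ) = (-10.187673, -47.929232)
h = r sin θ − e = -47.929232 − 17 = -64.929232
x = r cos θ + √(L² − h²) = -10.187673 + 159.273961 = 149.086289
dx/dθ = −r sin θ − h·r cos θ/√(L² − h²) (θ in radians; h = -64.929232) = 43.776151

x = 149.0863, dx/dθ = 43.7762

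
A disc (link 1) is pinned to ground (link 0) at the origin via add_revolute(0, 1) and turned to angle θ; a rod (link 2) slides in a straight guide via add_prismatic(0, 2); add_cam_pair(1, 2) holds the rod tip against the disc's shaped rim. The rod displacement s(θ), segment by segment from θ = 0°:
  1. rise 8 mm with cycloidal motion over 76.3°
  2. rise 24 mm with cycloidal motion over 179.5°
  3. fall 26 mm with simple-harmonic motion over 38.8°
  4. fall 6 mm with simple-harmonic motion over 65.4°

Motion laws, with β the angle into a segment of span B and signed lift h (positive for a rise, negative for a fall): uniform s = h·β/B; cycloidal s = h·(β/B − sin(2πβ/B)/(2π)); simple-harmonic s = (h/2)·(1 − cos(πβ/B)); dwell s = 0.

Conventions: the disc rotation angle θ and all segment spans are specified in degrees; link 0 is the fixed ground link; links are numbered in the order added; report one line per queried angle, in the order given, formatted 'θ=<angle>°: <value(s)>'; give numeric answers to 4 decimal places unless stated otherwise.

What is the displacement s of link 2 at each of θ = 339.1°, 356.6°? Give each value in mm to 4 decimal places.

segment 1 (0° to 76.3°, cycloidal, h = 8) is passed completely: s = 0.0000 + (8) = 8.0000
segment 2 (76.3° to 255.8°, cycloidal, h = 24) is passed completely: s = 8.0000 + (24) = 32.0000
segment 3 (255.8° to 294.6°, simple-harmonic, h = -26) is passed completely: s = 32.0000 + (-26) = 6.0000
θ = 339.1° falls in segment 4 (294.6° to 360°, simple-harmonic, h = -6): β = 339.1 − 294.6 = 44.5°, B = 65.4°; Δs = -6/2·(1 − cos(π·0.6804)) = -4.6109; s = 6.0000 − 4.6109 = 1.3891
θ = 356.6° falls in segment 4 (294.6° to 360°, simple-harmonic, h = -6): β = 356.6 − 294.6 = 62°, B = 65.4°; Δs = -6/2·(1 − cos(π·0.9480)) = -5.9601; s = 6.0000 − 5.9601 = 0.0399

θ=339.1°: 1.3891
θ=356.6°: 0.0399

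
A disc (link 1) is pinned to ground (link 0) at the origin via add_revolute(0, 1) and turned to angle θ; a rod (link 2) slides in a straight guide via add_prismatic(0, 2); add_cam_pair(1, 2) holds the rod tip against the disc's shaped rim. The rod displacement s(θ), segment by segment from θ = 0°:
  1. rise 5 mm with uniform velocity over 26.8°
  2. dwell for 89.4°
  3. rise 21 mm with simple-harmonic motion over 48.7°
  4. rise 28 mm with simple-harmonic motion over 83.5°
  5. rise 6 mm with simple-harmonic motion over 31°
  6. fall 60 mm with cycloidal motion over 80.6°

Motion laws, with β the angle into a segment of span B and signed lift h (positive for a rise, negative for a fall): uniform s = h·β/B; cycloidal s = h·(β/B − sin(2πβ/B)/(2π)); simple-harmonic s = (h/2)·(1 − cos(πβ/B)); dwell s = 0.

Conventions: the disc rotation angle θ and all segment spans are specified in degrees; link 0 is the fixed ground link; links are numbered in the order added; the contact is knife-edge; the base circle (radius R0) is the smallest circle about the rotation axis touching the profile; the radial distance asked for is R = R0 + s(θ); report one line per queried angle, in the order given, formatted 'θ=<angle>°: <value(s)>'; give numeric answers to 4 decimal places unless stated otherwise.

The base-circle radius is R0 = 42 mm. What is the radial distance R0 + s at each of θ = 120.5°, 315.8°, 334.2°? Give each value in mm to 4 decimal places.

segment 1 (0° to 26.8°, uniform, h = 5) is passed completely: s = 0.0000 + (5) = 5.0000
segment 2 (26.8° to 116.2°, dwell): s unchanged at 5.0000
θ = 120.5° falls in segment 3 (116.2° to 164.9°, simple-harmonic, h = 21): β = 120.5 − 116.2 = 4.3°, B = 48.7°; Δs = 21/2·(1 − cos(π·0.0883)) = 0.4014; s = 5.0000 + 0.4014 = 5.4014
segment 3 (116.2° to 164.9°, simple-harmonic, h = 21) is passed completely: s = 5.0000 + (21) = 26.0000
segment 4 (164.9° to 248.4°, simple-harmonic, h = 28) is passed completely: s = 26.0000 + (28) = 54.0000
segment 5 (248.4° to 279.4°, simple-harmonic, h = 6) is passed completely: s = 54.0000 + (6) = 60.0000
θ = 315.8° falls in segment 6 (279.4° to 360°, cycloidal, h = -60): β = 315.8 − 279.4 = 36.4°, B = 80.6°; Δs = -60·(0.4516 − sin(2π·0.4516)/(2π)) = -24.2381; s = 60.0000 − 24.2381 = 35.7619
θ = 334.2° falls in segment 6 (279.4° to 360°, cycloidal, h = -60): β = 334.2 − 279.4 = 54.8°, B = 80.6°; Δs = -60·(0.6799 − sin(2π·0.6799)/(2π)) = -49.4320; s = 60.0000 − 49.4320 = 10.5680
θ=120.5°: R = R0 + s = 42 + 5.4014 = 47.4014
θ=315.8°: R = R0 + s = 42 + 35.7619 = 77.7619
θ=334.2°: R = R0 + s = 42 + 10.5680 = 52.5680

θ=120.5°: 47.4014
θ=315.8°: 77.7619
θ=334.2°: 52.5680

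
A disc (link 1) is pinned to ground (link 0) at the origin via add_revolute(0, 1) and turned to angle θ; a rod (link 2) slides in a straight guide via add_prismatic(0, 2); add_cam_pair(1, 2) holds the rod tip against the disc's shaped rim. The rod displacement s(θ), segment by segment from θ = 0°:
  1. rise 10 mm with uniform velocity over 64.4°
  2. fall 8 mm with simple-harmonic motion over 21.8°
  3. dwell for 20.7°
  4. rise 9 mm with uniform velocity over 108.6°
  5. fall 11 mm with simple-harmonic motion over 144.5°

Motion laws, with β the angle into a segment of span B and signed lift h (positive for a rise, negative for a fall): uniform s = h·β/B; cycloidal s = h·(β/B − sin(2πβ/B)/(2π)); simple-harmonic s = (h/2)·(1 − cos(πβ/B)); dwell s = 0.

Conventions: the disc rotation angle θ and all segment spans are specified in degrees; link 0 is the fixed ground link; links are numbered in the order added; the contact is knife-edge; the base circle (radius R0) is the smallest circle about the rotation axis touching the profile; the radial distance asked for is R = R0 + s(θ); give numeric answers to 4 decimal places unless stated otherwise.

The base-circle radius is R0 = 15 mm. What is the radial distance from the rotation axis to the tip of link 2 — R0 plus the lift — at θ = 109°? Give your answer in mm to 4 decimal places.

segment 1 (0° to 64.4°, uniform, h = 10) is passed completely: s = 0.0000 + (10) = 10.0000
segment 2 (64.4° to 86.2°, simple-harmonic, h = -8) is passed completely: s = 10.0000 + (-8) = 2.0000
segment 3 (86.2° to 106.9°, dwell): s unchanged at 2.0000
θ = 109° falls in segment 4 (106.9° to 215.5°, uniform, h = 9): β = 109 − 106.9 = 2.1°, B = 108.6°; Δs = 9·2.1/108.6 = 0.1740; s = 2.0000 + 0.1740 = 2.1740
R = R0 + s = 15 + 2.1740 = 17.1740

17.1740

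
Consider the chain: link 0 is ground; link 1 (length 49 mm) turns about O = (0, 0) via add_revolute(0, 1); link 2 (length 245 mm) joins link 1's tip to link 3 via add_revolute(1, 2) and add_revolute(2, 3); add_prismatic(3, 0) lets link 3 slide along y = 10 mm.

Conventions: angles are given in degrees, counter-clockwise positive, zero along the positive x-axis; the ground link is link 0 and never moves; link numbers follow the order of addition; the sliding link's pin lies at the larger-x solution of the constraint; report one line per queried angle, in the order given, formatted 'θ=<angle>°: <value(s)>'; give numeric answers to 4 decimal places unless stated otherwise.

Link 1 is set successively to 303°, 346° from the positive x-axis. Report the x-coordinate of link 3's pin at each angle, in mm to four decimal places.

geometry: r = 49 mm, L = 245 mm, e = 10 mm
θ=303°: crank pin P = (r cos θ, r sin θ) = (26.687313, -41.094858)
θ=303°: h = r sin θ − e = -41.094858 − 10 = -51.094858
θ=303°: x = r cos θ + √(L² − h²) = 26.687313 + 239.612845 = 266.300158
θ=346°: crank pin P = (r cos θ, r sin θ) = (47.544491, -11.854173)
θ=346°: h = r sin θ − e = -11.854173 − 10 = -21.854173
θ=346°: x = r cos θ + √(L² − h²) = 47.544491 + 244.023350 = 291.567840

θ=303°: 266.3002
θ=346°: 291.5678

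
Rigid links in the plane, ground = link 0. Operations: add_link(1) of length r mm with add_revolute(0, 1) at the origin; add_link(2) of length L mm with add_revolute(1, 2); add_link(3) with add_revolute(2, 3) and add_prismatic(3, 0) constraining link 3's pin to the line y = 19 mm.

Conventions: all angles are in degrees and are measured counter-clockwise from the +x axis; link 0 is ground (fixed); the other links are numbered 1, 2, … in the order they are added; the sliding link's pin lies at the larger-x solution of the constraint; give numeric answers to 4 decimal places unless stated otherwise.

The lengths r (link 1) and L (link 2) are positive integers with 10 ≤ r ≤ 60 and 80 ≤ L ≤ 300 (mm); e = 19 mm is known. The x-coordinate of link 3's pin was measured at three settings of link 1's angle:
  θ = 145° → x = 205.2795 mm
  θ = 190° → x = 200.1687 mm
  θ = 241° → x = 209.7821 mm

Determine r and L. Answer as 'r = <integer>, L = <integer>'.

constraint per measurement: (x − r cos θ)² + (r sin θ − e)² = L²
subtracting the θ₁ and θ₂ equations cancels the r² and L² terms:
r = (x₁² − x₂²) / (2[(x₁cos θ₁ + e sin θ₁) − (x₂cos θ₂ + e sin θ₂)]) = 24.0001 → r = 24
L² = (x₁ − r cos θ₁)² + (r sin θ₁ − e)² = 50625.0173 → L = 225.0000 → L = 225
check at θ₃=241°: x = 209.7821 (printed 209.7821) ✓

r = 24, L = 225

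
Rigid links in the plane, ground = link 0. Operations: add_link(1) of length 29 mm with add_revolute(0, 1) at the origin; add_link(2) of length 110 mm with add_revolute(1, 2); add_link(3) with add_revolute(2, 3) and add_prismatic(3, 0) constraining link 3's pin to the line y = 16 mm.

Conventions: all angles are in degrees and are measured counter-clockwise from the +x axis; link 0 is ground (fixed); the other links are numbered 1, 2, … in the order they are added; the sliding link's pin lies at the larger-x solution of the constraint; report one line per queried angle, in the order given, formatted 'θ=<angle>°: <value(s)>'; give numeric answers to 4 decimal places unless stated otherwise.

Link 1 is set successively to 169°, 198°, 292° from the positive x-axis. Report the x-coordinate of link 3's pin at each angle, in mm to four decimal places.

geometry: r = 29 mm, L = 110 mm, e = 16 mm
θ=169°: crank pin P = (r cos θ, r sin θ) = (-28.467188, 5.533461)
θ=169°: h = r sin θ − e = 5.533461 − 16 = -10.466539
θ=169°: x = r cos θ + √(L² − h²) = -28.467188 + 109.500920 = 81.033732
θ=198°: crank pin P = (r cos θ, r sin θ) = (-27.580639, -8.961493)
θ=198°: h = r sin θ − e = -8.961493 − 16 = -24.961493
θ=198°: x = r cos θ + √(L² − h²) = -27.580639 + 107.130406 = 79.549767
θ=292°: crank pin P = (r cos θ, r sin θ) = (10.863591, -26.888332)
θ=292°: h = r sin θ − e = -26.888332 − 16 = -42.888332
θ=292°: x = r cos θ + √(L² − h²) = 10.863591 + 101.294575 = 112.158167

θ=169°: 81.0337
θ=198°: 79.5498
θ=292°: 112.1582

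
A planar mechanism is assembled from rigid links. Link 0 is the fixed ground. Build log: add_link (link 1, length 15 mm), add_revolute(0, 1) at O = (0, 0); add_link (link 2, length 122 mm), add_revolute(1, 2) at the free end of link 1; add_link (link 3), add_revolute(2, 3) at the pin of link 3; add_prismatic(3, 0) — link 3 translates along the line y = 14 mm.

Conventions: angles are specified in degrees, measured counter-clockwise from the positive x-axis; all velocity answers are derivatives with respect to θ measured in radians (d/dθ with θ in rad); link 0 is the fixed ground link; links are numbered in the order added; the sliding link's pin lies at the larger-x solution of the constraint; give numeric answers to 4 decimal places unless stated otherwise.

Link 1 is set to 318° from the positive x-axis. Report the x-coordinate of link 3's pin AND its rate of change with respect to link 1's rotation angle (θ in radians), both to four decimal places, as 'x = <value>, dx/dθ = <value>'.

geometry: r = 15 mm, L = 122 mm, e = 14 mm
crank pin P = (r cos θ, r sin θ) = (11.147172, -10.036959)
h = r sin θ − e = -10.036959 − 14 = -24.036959
x = r cos θ + √(L² − h²) = 11.147172 + 119.608631 = 130.755803
dx/dθ = −r sin θ − h·r cos θ/√(L² − h²) (θ in radians; h = -24.036959) = 12.277133

x = 130.7558, dx/dθ = 12.2771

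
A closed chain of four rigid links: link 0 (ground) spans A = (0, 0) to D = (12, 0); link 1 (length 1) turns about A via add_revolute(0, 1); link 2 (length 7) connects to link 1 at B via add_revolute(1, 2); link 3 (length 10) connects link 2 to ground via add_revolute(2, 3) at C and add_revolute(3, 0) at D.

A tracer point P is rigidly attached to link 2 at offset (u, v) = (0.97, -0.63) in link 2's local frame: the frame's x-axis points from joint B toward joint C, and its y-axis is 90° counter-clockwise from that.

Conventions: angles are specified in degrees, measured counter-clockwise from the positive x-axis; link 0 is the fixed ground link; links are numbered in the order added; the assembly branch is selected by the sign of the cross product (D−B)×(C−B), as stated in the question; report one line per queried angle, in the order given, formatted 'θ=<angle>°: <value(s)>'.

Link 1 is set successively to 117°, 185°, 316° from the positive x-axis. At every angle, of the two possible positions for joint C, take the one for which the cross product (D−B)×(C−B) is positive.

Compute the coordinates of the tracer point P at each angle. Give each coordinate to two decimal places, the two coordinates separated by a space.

A=(0,0), D=(12.00,0)
θ=117°: B = A + 1.00·(cos117°, sin117°) = (-0.4540, 0.8910)
θ=117°: |BD| = 12.4858
θ=117°: circle(B,7.00) ∩ circle(D,10.00): a=4.2006, h=5.5996
θ=117°:   candidates: C₊=(4.1355,6.1765) cross=69.915; C₋=(3.3363,-4.9940) cross=-69.915
θ=117°:   branch + wants cross > 0 → take C=(4.1355,6.1765) (cross=69.915)
θ=117°: ex = (C−B)/|BC| = (0.6556,0.7551); ey = (-0.7551,0.6556)
θ=117°: P = B + 0.97·ex + -0.63·ey = (0.6577,1.2104)
θ=185°: B = A + 1.00·(cos185°, sin185°) = (-0.9962, -0.0872)
θ=185°: |BD| = 12.9965
θ=185°: circle(B,7.00) ∩ circle(D,10.00): a=4.5362, h=5.3313
θ=185°:   candidates: C₊=(3.5041,5.2745) cross=69.289; C₋=(3.5756,-5.3879) cross=-69.289
θ=185°:   branch + wants cross > 0 → take C=(3.5041,5.2745) (cross=69.289)
θ=185°: ex = (C−B)/|BC| = (0.6429,0.7659); ey = (-0.7659,0.6429)
θ=185°: P = B + 0.97·ex + -0.63·ey = (0.1100,0.2508)
θ=316°: B = A + 1.00·(cos316°, sin316°) = (0.7193, -0.6947)
θ=316°: |BD| = 11.3020
θ=316°: circle(B,7.00) ∩ circle(D,10.00): a=3.3948, h=6.1217
θ=316°:   candidates: C₊=(3.7314,5.6241) cross=69.188; C₋=(4.4840,-6.5962) cross=-69.188
θ=316°:   branch + wants cross > 0 → take C=(3.7314,5.6241) (cross=69.188)
θ=316°: ex = (C−B)/|BC| = (0.4303,0.9027); ey = (-0.9027,0.4303)
θ=316°: P = B + 0.97·ex + -0.63·ey = (1.7054,-0.0901)

θ=117°: 0.66 1.21
θ=185°: 0.11 0.25
θ=316°: 1.71 -0.09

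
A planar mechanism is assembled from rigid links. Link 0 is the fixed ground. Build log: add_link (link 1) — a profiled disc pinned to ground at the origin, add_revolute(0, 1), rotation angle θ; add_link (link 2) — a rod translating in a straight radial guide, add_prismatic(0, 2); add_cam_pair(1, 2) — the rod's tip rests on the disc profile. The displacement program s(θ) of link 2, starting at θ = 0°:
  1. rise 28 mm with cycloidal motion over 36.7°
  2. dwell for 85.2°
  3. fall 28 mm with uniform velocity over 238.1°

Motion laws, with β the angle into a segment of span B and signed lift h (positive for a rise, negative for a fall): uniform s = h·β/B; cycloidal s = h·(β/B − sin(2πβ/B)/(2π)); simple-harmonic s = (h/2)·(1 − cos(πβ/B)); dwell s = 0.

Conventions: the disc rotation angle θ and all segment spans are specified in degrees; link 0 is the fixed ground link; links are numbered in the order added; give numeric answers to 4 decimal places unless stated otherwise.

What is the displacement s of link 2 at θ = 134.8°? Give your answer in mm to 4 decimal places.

seg 1 [0°–36.7°] cycloidal, h=28: full span → s += 28 → s = 28.0000
seg 2 [36.7°–121.9°] dwell: s stays 28.0000
seg 3 [121.9°–360°] uniform, h=-28: θ=134.8° here. β=12.9, B=238.1. -28·12.9/238.1 = -1.5170 → s = 26.4830

26.4830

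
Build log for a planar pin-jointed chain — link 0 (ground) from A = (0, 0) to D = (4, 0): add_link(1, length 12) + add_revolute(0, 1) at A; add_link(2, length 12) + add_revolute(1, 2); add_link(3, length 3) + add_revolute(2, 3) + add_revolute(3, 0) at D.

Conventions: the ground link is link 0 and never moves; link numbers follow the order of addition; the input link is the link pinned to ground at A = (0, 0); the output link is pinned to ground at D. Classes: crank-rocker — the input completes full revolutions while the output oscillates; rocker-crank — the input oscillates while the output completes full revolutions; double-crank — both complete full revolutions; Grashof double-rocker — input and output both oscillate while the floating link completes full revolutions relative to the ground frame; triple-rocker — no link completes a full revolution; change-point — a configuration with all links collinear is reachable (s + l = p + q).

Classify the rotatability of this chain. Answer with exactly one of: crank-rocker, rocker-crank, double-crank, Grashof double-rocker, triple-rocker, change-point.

lengths: ground=4, input=12, coupler=12, output=3
sorted: s=3 (shortest), l=12 (longest), p+q=16
s + l = 15 vs p + q = 16
s + l < p + q (Grashof) with shortest = output link → rocker-crank

rocker-crank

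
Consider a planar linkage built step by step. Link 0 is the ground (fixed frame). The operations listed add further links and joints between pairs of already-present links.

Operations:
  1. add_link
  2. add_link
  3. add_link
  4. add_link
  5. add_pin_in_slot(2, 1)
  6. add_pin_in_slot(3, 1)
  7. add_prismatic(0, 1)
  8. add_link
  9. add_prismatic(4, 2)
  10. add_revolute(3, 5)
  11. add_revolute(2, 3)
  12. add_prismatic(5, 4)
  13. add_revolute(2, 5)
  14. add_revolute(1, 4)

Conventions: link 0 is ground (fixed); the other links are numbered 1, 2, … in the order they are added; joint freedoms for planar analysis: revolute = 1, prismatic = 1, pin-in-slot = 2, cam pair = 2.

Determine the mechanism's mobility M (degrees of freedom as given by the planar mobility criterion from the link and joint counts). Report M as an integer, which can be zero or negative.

link 0 = ground. State L|J1|J2 = 1|0|0
+link1  2|0|0
+link2  3|0|0
+link3  4|0|0
+link4  5|0|0
PS(2,1) f=2→J2  5|0|1
PS(3,1) f=2→J2  5|0|2
P(0,1) f=1→J1  5|1|2
+link5  6|1|2
P(4,2) f=1→J1  6|2|2
R(3,5) f=1→J1  6|3|2
R(2,3) f=1→J1  6|4|2
P(5,4) f=1→J1  6|5|2
R(2,5) f=1→J1  6|6|2
R(1,4) f=1→J1  6|7|2
M = 3(6−1)−2·7−2 = 15−14−2 = -1

M = -1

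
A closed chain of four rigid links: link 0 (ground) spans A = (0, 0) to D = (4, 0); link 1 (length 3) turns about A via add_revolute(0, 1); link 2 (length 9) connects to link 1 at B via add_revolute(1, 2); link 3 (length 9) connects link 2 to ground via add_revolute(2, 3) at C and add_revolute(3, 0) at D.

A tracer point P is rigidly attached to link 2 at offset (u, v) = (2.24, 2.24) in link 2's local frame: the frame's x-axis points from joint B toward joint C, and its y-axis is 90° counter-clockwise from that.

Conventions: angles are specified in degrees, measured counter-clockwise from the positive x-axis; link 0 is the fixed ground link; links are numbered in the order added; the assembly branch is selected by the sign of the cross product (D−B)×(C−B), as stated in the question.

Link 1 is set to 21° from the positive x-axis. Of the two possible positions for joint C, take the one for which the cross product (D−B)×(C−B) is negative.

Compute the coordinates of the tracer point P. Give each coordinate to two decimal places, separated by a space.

A=(0,0), D=(4.00,0)
B = A + 3.00·(cos21°, sin21°) = (2.8007, 1.0751)
|BD| = 1.6106
circle(B,9.00) ∩ circle(D,9.00): a=0.8053, h=8.9639
  candidates: C₊=(9.3839,7.2121) cross=14.437; C₋=(-2.5831,-6.1370) cross=-14.437
  branch - wants cross < 0 → take C=(-2.5831,-6.1370) (cross=-14.437)
ex = (C−B)/|BC| = (-0.5982,-0.8013); ey = (0.8013,-0.5982)
P = B + 2.24·ex + 2.24·ey = (3.2558,-2.0599)

3.26 -2.06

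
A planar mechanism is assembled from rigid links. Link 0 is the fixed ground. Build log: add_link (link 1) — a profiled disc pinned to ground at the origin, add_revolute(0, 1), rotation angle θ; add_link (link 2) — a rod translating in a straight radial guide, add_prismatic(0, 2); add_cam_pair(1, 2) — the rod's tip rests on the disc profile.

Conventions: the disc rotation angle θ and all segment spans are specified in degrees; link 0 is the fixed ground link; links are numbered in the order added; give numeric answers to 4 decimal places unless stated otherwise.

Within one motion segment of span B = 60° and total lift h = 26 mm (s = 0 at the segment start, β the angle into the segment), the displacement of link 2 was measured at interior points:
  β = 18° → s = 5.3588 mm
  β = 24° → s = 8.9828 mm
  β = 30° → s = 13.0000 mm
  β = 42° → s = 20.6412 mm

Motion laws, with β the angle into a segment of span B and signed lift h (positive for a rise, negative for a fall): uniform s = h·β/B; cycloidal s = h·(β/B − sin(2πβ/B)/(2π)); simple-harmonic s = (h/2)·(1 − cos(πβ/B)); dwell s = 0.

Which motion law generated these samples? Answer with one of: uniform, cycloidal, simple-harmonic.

candidates at β/B = r: uniform s = h·r (linear in β); cycloidal s = h·(r − sin(2πr)/(2π)); simple-harmonic s = (h/2)(1 − cos(πr))
β=18°: printed 5.3588 | uniform 7.8000, cycloidal 3.8645, simple-harmonic 5.3588
β=24°: printed 8.9828 | uniform 10.4000, cycloidal 7.9677, simple-harmonic 8.9828
β=30°: printed 13.0000 | uniform 13.0000, cycloidal 13.0000, simple-harmonic 13.0000
β=42°: printed 20.6412 | uniform 18.2000, cycloidal 22.1355, simple-harmonic 20.6412
only one law matches every sample → simple-harmonic

simple-harmonic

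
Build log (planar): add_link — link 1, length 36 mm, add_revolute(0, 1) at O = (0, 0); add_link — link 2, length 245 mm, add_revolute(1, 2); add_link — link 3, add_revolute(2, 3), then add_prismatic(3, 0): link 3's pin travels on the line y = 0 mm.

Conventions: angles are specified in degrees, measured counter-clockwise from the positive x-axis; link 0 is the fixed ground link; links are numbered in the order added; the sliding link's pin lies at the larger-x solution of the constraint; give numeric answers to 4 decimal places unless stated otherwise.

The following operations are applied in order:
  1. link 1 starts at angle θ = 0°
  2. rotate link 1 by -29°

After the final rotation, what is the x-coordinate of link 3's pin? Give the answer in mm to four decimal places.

geometry: r = 36 mm, L = 245 mm, e = 0 mm; θ starts at 0°
rotate link 1 by -29°: θ ← 0° -29° = -29°
crank pin P = (r cos θ, r sin θ) = (31.486309, -17.453146)
h = r sin θ − e = -17.453146 − 0 = -17.453146
x = r cos θ + √(L² − h²) = 31.486309 + 244.377552 = 275.863861

275.8639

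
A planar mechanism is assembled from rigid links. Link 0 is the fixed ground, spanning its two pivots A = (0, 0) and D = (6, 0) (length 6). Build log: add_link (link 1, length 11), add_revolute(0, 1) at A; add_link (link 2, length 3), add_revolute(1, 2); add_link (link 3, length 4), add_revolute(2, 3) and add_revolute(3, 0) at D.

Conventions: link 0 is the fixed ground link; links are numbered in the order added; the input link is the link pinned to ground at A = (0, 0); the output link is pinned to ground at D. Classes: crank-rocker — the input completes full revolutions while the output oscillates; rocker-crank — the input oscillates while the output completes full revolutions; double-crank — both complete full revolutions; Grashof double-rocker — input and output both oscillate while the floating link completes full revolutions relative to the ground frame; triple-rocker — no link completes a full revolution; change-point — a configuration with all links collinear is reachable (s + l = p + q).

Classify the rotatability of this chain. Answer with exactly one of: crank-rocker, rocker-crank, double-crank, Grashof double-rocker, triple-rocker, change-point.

lengths: ground=6, input=11, coupler=3, output=4
sorted: s=3 (shortest), l=11 (longest), p+q=10
s + l = 14 vs p + q = 10
s + l > p + q → non-Grashof → no link fully rotates → triple-rocker

triple-rocker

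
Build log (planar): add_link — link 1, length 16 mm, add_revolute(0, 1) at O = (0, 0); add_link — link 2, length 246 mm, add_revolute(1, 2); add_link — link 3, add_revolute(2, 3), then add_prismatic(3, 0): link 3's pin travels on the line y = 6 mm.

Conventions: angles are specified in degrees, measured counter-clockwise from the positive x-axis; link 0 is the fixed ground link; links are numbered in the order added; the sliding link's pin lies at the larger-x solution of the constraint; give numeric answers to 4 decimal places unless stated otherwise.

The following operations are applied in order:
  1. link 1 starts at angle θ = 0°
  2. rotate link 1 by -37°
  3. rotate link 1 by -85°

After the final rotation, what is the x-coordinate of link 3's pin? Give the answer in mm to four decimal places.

geometry: r = 16 mm, L = 246 mm, e = 6 mm; θ starts at 0°
rotate link 1 by -37°: θ ← 0° -37° = -37°
rotate link 1 by -85°: θ ← -37° -85° = -122°
crank pin P = (r cos θ, r sin θ) = (-8.478708, -13.568770)
h = r sin θ − e = -13.568770 − 6 = -19.568770
x = r cos θ + √(L² − h²) = -8.478708 + 245.220438 = 236.741730

236.7417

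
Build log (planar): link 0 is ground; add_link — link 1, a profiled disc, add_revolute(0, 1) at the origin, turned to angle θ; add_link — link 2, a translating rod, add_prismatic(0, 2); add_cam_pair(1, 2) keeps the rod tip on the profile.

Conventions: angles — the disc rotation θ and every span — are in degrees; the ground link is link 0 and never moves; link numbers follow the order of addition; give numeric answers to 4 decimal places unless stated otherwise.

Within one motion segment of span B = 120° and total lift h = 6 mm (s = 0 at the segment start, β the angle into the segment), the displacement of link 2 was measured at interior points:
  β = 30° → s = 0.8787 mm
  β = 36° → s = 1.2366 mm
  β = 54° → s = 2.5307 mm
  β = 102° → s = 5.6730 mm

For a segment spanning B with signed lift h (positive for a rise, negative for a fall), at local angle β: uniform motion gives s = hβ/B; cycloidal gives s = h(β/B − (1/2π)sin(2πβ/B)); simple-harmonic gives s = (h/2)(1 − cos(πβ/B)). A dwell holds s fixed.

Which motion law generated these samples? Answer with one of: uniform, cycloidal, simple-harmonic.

candidates at β/B = r: uniform s = h·r (linear in β); cycloidal s = h·(r − sin(2πr)/(2π)); simple-harmonic s = (h/2)(1 − cos(πr))
β=30°: printed 0.8787 | uniform 1.5000, cycloidal 0.5451, simple-harmonic 0.8787
β=36°: printed 1.2366 | uniform 1.8000, cycloidal 0.8918, simple-harmonic 1.2366
β=54°: printed 2.5307 | uniform 2.7000, cycloidal 2.4049, simple-harmonic 2.5307
β=102°: printed 5.6730 | uniform 5.1000, cycloidal 5.8726, simple-harmonic 5.6730
only one law matches every sample → simple-harmonic

simple-harmonic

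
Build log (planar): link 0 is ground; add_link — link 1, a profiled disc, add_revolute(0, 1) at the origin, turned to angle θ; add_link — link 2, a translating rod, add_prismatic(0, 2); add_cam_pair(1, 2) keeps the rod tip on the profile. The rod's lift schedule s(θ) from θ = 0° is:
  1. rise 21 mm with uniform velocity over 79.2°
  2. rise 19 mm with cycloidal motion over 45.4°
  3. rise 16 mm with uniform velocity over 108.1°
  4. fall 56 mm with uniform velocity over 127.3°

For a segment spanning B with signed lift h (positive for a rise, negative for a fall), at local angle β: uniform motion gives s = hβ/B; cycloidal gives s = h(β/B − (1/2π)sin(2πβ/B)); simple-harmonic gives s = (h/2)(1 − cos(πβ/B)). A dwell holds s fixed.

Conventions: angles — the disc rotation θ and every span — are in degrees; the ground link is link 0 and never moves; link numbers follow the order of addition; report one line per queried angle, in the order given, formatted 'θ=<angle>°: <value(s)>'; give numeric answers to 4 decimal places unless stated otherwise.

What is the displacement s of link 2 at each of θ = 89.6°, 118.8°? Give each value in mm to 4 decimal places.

seg 1 [0°–79.2°] uniform, h=21: full span → s += 21 → s = 21.0000
seg 2 [79.2°–124.6°] cycloidal, h=19: θ=89.6° here. β=10.4, B=45.4. 19·(0.2291 − sin(2π·0.2291)/(2π)) = 1.3546 → s = 22.3546
seg 2 [79.2°–124.6°] cycloidal, h=19: θ=118.8° here. β=39.6, B=45.4. 19·(0.8722 − sin(2π·0.8722)/(2π)) = 18.7476 → s = 39.7476

θ=89.6°: 22.3546
θ=118.8°: 39.7476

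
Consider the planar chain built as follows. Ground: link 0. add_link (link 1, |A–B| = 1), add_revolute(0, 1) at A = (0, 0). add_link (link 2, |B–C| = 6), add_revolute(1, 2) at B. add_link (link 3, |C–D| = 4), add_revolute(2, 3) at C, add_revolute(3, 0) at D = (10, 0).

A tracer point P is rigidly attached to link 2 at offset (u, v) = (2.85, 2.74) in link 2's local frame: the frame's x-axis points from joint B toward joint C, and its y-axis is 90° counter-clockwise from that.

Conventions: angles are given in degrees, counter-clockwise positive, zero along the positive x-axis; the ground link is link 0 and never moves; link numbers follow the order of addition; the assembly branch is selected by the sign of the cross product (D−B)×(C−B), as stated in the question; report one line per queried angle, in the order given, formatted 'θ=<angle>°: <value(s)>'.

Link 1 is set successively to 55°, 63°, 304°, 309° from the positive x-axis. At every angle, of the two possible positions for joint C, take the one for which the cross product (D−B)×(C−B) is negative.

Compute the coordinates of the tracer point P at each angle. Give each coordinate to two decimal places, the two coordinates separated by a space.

A=(0,0), D=(10.00,0)
θ=55°: B = A + 1.00·(cos55°, sin55°) = (0.5736, 0.8192)
θ=55°: |BD| = 9.4619
θ=55°: circle(B,6.00) ∩ circle(D,4.00): a=5.7878, h=1.5814
θ=55°:   candidates: C₊=(6.4766,1.8936) cross=14.963; C₋=(6.2028,-1.2574) cross=-14.963
θ=55°:   branch - wants cross < 0 → take C=(6.2028,-1.2574) (cross=-14.963)
θ=55°: ex = (C−B)/|BC| = (0.9382,-0.3461); ey = (0.3461,0.9382)
θ=55°: P = B + 2.85·ex + 2.74·ey = (4.1957,2.4035)
θ=63°: B = A + 1.00·(cos63°, sin63°) = (0.4540, 0.8910)
θ=63°: |BD| = 9.5875
θ=63°: circle(B,6.00) ∩ circle(D,4.00): a=5.8368, h=1.3900
θ=63°:   candidates: C₊=(6.3947,1.7325) cross=13.326; C₋=(6.1363,-1.0354) cross=-13.326
θ=63°:   branch - wants cross < 0 → take C=(6.1363,-1.0354) (cross=-13.326)
θ=63°: ex = (C−B)/|BC| = (0.9471,-0.3211); ey = (0.3211,0.9471)
θ=63°: P = B + 2.85·ex + 2.74·ey = (4.0328,2.5709)
θ=304°: B = A + 1.00·(cos304°, sin304°) = (0.5592, -0.8290)
θ=304°: |BD| = 9.4771
θ=304°: circle(B,6.00) ∩ circle(D,4.00): a=5.7937, h=1.5597
θ=304°:   candidates: C₊=(6.1943,1.2315) cross=14.781; C₋=(6.4672,-1.8759) cross=-14.781
θ=304°:   branch - wants cross < 0 → take C=(6.4672,-1.8759) (cross=-14.781)
θ=304°: ex = (C−B)/|BC| = (0.9847,-0.1745); ey = (0.1745,0.9847)
θ=304°: P = B + 2.85·ex + 2.74·ey = (3.8435,1.3717)
θ=309°: B = A + 1.00·(cos309°, sin309°) = (0.6293, -0.7771)
θ=309°: |BD| = 9.4029
θ=309°: circle(B,6.00) ∩ circle(D,4.00): a=5.7649, h=1.6630
θ=309°:   candidates: C₊=(6.2371,1.3566) cross=15.637; C₋=(6.5120,-1.9580) cross=-15.637
θ=309°:   branch - wants cross < 0 → take C=(6.5120,-1.9580) (cross=-15.637)
θ=309°: ex = (C−B)/|BC| = (0.9804,-0.1968); ey = (0.1968,0.9804)
θ=309°: P = B + 2.85·ex + 2.74·ey = (3.9628,1.3484)

θ=55°: 4.20 2.40
θ=63°: 4.03 2.57
θ=304°: 3.84 1.37
θ=309°: 3.96 1.35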